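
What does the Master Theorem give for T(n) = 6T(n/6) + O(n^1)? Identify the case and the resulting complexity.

Master Theorem for T(n) = 6T(n/6) + O(n^1):

a = 6, b = 6, c = 1
log_b(a) = log_6(6) = 1.0000

Case 2: c = 1 = log_6(6) = 1.0000
T(n) = O(n^1 log n) = O(n log n)

For T(n) = 6T(n/6) + O(n^1): log_6(6) = 1.0000. This is Case 2 of the Master Theorem (c = log_b(a), equal work at all levels), giving O(n log n).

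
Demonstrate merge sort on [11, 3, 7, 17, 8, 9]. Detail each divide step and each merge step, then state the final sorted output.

Merge sort trace:

Split: [11, 3, 7, 17, 8, 9] -> [11, 3, 7] and [17, 8, 9]
  Split: [11, 3, 7] -> [11] and [3, 7]
    Split: [3, 7] -> [3] and [7]
    Merge: [3] + [7] -> [3, 7]
  Merge: [11] + [3, 7] -> [3, 7, 11]
  Split: [17, 8, 9] -> [17] and [8, 9]
    Split: [8, 9] -> [8] and [9]
    Merge: [8] + [9] -> [8, 9]
  Merge: [17] + [8, 9] -> [8, 9, 17]
Merge: [3, 7, 11] + [8, 9, 17] -> [3, 7, 8, 9, 11, 17]

Final sorted array: [3, 7, 8, 9, 11, 17]

The merge sort proceeds by recursively splitting the array and merging sorted halves.
After all merges, the sorted array is [3, 7, 8, 9, 11, 17].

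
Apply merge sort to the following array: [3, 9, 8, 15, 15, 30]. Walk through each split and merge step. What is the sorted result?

Merge sort trace:

Split: [3, 9, 8, 15, 15, 30] -> [3, 9, 8] and [15, 15, 30]
  Split: [3, 9, 8] -> [3] and [9, 8]
    Split: [9, 8] -> [9] and [8]
    Merge: [9] + [8] -> [8, 9]
  Merge: [3] + [8, 9] -> [3, 8, 9]
  Split: [15, 15, 30] -> [15] and [15, 30]
    Split: [15, 30] -> [15] and [30]
    Merge: [15] + [30] -> [15, 30]
  Merge: [15] + [15, 30] -> [15, 15, 30]
Merge: [3, 8, 9] + [15, 15, 30] -> [3, 8, 9, 15, 15, 30]

Final sorted array: [3, 8, 9, 15, 15, 30]

The merge sort proceeds by recursively splitting the array and merging sorted halves.
After all merges, the sorted array is [3, 8, 9, 15, 15, 30].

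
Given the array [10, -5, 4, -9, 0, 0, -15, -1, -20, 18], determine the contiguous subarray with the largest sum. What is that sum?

Using Kadane's algorithm on [10, -5, 4, -9, 0, 0, -15, -1, -20, 18]:

Scanning through the array:
Position 1 (value -5): max_ending_here = 5, max_so_far = 10
Position 2 (value 4): max_ending_here = 9, max_so_far = 10
Position 3 (value -9): max_ending_here = 0, max_so_far = 10
Position 4 (value 0): max_ending_here = 0, max_so_far = 10
Position 5 (value 0): max_ending_here = 0, max_so_far = 10
Position 6 (value -15): max_ending_here = -15, max_so_far = 10
Position 7 (value -1): max_ending_here = -1, max_so_far = 10
Position 8 (value -20): max_ending_here = -20, max_so_far = 10
Position 9 (value 18): max_ending_here = 18, max_so_far = 18

Maximum subarray: [18]
Maximum sum: 18

The maximum subarray is [18] with sum 18. This subarray runs from index 9 to index 9.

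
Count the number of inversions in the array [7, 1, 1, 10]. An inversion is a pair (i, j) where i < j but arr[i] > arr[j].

Finding inversions in [7, 1, 1, 10]:

(0, 1): arr[0]=7 > arr[1]=1
(0, 2): arr[0]=7 > arr[2]=1

Total inversions: 2

The array has 2 inversion(s): (0,1), (0,2). Each pair (i,j) satisfies i < j and arr[i] > arr[j].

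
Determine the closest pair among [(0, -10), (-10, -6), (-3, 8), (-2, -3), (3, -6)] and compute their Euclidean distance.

Computing all pairwise distances among 5 points:

d((0, -10), (-10, -6)) = 10.7703
d((0, -10), (-3, 8)) = 18.2483
d((0, -10), (-2, -3)) = 7.2801
d((0, -10), (3, -6)) = 5.0 <-- minimum
d((-10, -6), (-3, 8)) = 15.6525
d((-10, -6), (-2, -3)) = 8.544
d((-10, -6), (3, -6)) = 13.0
d((-3, 8), (-2, -3)) = 11.0454
d((-3, 8), (3, -6)) = 15.2315
d((-2, -3), (3, -6)) = 5.831

Closest pair: (0, -10) and (3, -6) with distance 5.0

The closest pair is (0, -10) and (3, -6) with Euclidean distance 5.0. For 5 points, brute-force pairwise comparison is shown above. For large n, the divide-and-conquer algorithm (sort by x, recurse on halves, check the dividing strip) achieves O(n log n).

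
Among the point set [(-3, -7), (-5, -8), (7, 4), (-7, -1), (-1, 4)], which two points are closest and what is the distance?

Computing all pairwise distances among 5 points:

d((-3, -7), (-5, -8)) = 2.2361 <-- minimum
d((-3, -7), (7, 4)) = 14.8661
d((-3, -7), (-7, -1)) = 7.2111
d((-3, -7), (-1, 4)) = 11.1803
d((-5, -8), (7, 4)) = 16.9706
d((-5, -8), (-7, -1)) = 7.2801
d((-5, -8), (-1, 4)) = 12.6491
d((7, 4), (-7, -1)) = 14.8661
d((7, 4), (-1, 4)) = 8.0
d((-7, -1), (-1, 4)) = 7.8102

Closest pair: (-3, -7) and (-5, -8) with distance 2.2361

The closest pair is (-3, -7) and (-5, -8) with Euclidean distance 2.2361. For 5 points, brute-force pairwise comparison is shown above. For large n, the divide-and-conquer algorithm (sort by x, recurse on halves, check the dividing strip) achieves O(n log n).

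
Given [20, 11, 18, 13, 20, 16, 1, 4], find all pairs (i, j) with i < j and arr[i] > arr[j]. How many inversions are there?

Finding inversions in [20, 11, 18, 13, 20, 16, 1, 4]:

(0, 1): arr[0]=20 > arr[1]=11
(0, 2): arr[0]=20 > arr[2]=18
(0, 3): arr[0]=20 > arr[3]=13
(0, 5): arr[0]=20 > arr[5]=16
(0, 6): arr[0]=20 > arr[6]=1
(0, 7): arr[0]=20 > arr[7]=4
(1, 6): arr[1]=11 > arr[6]=1
(1, 7): arr[1]=11 > arr[7]=4
(2, 3): arr[2]=18 > arr[3]=13
(2, 5): arr[2]=18 > arr[5]=16
(2, 6): arr[2]=18 > arr[6]=1
(2, 7): arr[2]=18 > arr[7]=4
(3, 6): arr[3]=13 > arr[6]=1
(3, 7): arr[3]=13 > arr[7]=4
(4, 5): arr[4]=20 > arr[5]=16
(4, 6): arr[4]=20 > arr[6]=1
(4, 7): arr[4]=20 > arr[7]=4
(5, 6): arr[5]=16 > arr[6]=1
(5, 7): arr[5]=16 > arr[7]=4

Total inversions: 19

The array has 19 inversion(s): (0,1), (0,2), (0,3), (0,5), (0,6), (0,7), (1,6), (1,7), (2,3), (2,5), (2,6), (2,7), (3,6), (3,7), (4,5), (4,6), (4,7), (5,6), (5,7). Each pair (i,j) satisfies i < j and arr[i] > arr[j].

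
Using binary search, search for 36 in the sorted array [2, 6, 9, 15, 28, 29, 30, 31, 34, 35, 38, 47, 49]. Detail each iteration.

Binary search for 36 in [2, 6, 9, 15, 28, 29, 30, 31, 34, 35, 38, 47, 49]:

lo=0, hi=12, mid=6, arr[mid]=30 -> 30 < 36, search right half
lo=7, hi=12, mid=9, arr[mid]=35 -> 35 < 36, search right half
lo=10, hi=12, mid=11, arr[mid]=47 -> 47 > 36, search left half
lo=10, hi=10, mid=10, arr[mid]=38 -> 38 > 36, search left half
lo=10 > hi=9, target 36 not found

Binary search determines that 36 is not in the array after 4 comparisons. The search space was exhausted without finding the target.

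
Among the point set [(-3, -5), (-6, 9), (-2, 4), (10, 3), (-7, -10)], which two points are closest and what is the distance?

Computing all pairwise distances among 5 points:

d((-3, -5), (-6, 9)) = 14.3178
d((-3, -5), (-2, 4)) = 9.0554
d((-3, -5), (10, 3)) = 15.2643
d((-3, -5), (-7, -10)) = 6.4031 <-- minimum
d((-6, 9), (-2, 4)) = 6.4031 <-- minimum
d((-6, 9), (10, 3)) = 17.088
d((-6, 9), (-7, -10)) = 19.0263
d((-2, 4), (10, 3)) = 12.0416
d((-2, 4), (-7, -10)) = 14.8661
d((10, 3), (-7, -10)) = 21.4009

Minimum distance: 6.4031 (tie among 2 pairs: (-3, -5) and (-7, -10); (-6, 9) and (-2, 4))

The minimum Euclidean distance is 6.4031. There is a tie: 2 pairs achieve this minimum — (-3, -5) and (-7, -10); (-6, 9) and (-2, 4). Any of these is a valid closest pair. For 5 points, brute-force pairwise comparison is shown above. For large n, the divide-and-conquer algorithm (sort by x, recurse on halves, check the dividing strip) achieves O(n log n).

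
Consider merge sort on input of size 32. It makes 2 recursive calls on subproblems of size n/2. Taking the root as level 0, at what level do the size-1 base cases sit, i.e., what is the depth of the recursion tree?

For divide and conquer with division factor 2:

Problem sizes at each level:
Level 0: 32
Level 1: 16
Level 2: 8
Level 3: 4
Level 4: 2
Level 5: 1

The root is level 0 and the size-1 base case is level 5 (the tree spans levels 0 through 5, i.e. 6 levels counting the root), so the depth is the number of divisions: log_2(32) = 5

The recursion tree depth is log_2(32) = 5. At each level, the problem size is divided by 2, so it takes 5 divisions to reduce to a base case of size 1. The algorithm makes 2 recursive calls at each level.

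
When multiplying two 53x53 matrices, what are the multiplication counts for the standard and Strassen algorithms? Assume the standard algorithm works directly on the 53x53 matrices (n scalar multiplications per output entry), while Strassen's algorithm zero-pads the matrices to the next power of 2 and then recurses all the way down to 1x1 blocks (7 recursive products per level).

Matrix multiplication for 53x53 matrices:

Strassen's algorithm requires power-of-2 dimensions. Pad 53x53 to 64x64 (next power of 2).

Standard algorithm: 53^3 = 148877 multiplications
Strassen's algorithm: 7^(log2(64)) = 7^6 = 117649 multiplications
Savings: 148877 - 117649 = 31228 multiplications

Standard: 148877 multiplications (53^3). Strassen: 117649 multiplications (7^6, after padding to 64x64). Strassen reduces 8 recursive multiplications to 7 at each level.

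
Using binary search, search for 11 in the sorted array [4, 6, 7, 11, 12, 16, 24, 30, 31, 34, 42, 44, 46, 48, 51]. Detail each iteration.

Binary search for 11 in [4, 6, 7, 11, 12, 16, 24, 30, 31, 34, 42, 44, 46, 48, 51]:

lo=0, hi=14, mid=7, arr[mid]=30 -> 30 > 11, search left half
lo=0, hi=6, mid=3, arr[mid]=11 -> Found target at index 3!

Binary search finds 11 at index 3 after 2 comparisons. The search repeatedly halves the search space by comparing with the middle element.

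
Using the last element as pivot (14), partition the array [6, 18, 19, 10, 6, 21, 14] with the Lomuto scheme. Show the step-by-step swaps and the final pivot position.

Lomuto partition with pivot = 14:

Initial array: [6, 18, 19, 10, 6, 21, 14]

arr[0]=6 <= 14: swap with position 0, array becomes [6, 18, 19, 10, 6, 21, 14]
arr[1]=18 > 14: no swap
arr[2]=19 > 14: no swap
arr[3]=10 <= 14: swap with position 1, array becomes [6, 10, 19, 18, 6, 21, 14]
arr[4]=6 <= 14: swap with position 2, array becomes [6, 10, 6, 18, 19, 21, 14]
arr[5]=21 > 14: no swap

Place pivot at position 3: [6, 10, 6, 14, 19, 21, 18]
Pivot position: 3

After partitioning with pivot 14, the array becomes [6, 10, 6, 14, 19, 21, 18]. The pivot is placed at index 3. All elements to the left of the pivot are <= 14, and all elements to the right are > 14.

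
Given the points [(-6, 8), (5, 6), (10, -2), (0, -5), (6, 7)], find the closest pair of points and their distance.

Computing all pairwise distances among 5 points:

d((-6, 8), (5, 6)) = 11.1803
d((-6, 8), (10, -2)) = 18.868
d((-6, 8), (0, -5)) = 14.3178
d((-6, 8), (6, 7)) = 12.0416
d((5, 6), (10, -2)) = 9.434
d((5, 6), (0, -5)) = 12.083
d((5, 6), (6, 7)) = 1.4142 <-- minimum
d((10, -2), (0, -5)) = 10.4403
d((10, -2), (6, 7)) = 9.8489
d((0, -5), (6, 7)) = 13.4164

Closest pair: (5, 6) and (6, 7) with distance 1.4142

The closest pair is (5, 6) and (6, 7) with Euclidean distance 1.4142. For 5 points, brute-force pairwise comparison is shown above. For large n, the divide-and-conquer algorithm (sort by x, recurse on halves, check the dividing strip) achieves O(n log n).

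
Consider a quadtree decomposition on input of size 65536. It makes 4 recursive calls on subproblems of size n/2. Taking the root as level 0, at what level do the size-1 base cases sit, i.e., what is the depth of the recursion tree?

For divide and conquer with division factor 2:

Problem sizes at each level:
Level 0: 65536
Level 1: 32768
Level 2: 16384
Level 3: 8192
Level 4: 4096
Level 5: 2048
Level 6: 1024
Level 7: 512
Level 8: 256
Level 9: 128
Level 10: 64
Level 11: 32
Level 12: 16
Level 13: 8
Level 14: 4
Level 15: 2
Level 16: 1

The root is level 0 and the size-1 base case is level 16 (the tree spans levels 0 through 16, i.e. 17 levels counting the root), so the depth is the number of divisions: log_2(65536) = 16

The recursion tree depth is log_2(65536) = 16. At each level, the problem size is divided by 2, so it takes 16 divisions to reduce to a base case of size 1. The algorithm makes 4 recursive calls at each level.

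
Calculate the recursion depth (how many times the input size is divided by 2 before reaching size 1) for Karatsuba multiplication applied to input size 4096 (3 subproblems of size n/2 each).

For divide and conquer with division factor 2:

Problem sizes at each level:
Level 0: 4096
Level 1: 2048
Level 2: 1024
Level 3: 512
Level 4: 256
Level 5: 128
Level 6: 64
Level 7: 32
Level 8: 16
Level 9: 8
Level 10: 4
Level 11: 2
Level 12: 1

The root is level 0 and the size-1 base case is level 12 (the tree spans levels 0 through 12, i.e. 13 levels counting the root), so the depth is the number of divisions: log_2(4096) = 12

The recursion tree depth is log_2(4096) = 12. At each level, the problem size is divided by 2, so it takes 12 divisions to reduce to a base case of size 1. The algorithm makes 3 recursive calls at each level.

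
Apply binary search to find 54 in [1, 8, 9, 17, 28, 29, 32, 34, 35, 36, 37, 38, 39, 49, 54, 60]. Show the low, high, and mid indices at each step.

Binary search for 54 in [1, 8, 9, 17, 28, 29, 32, 34, 35, 36, 37, 38, 39, 49, 54, 60]:

lo=0, hi=15, mid=7, arr[mid]=34 -> 34 < 54, search right half
lo=8, hi=15, mid=11, arr[mid]=38 -> 38 < 54, search right half
lo=12, hi=15, mid=13, arr[mid]=49 -> 49 < 54, search right half
lo=14, hi=15, mid=14, arr[mid]=54 -> Found target at index 14!

Binary search finds 54 at index 14 after 4 comparisons. The search repeatedly halves the search space by comparing with the middle element.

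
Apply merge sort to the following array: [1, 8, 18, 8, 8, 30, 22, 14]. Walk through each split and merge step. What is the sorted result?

Merge sort trace:

Split: [1, 8, 18, 8, 8, 30, 22, 14] -> [1, 8, 18, 8] and [8, 30, 22, 14]
  Split: [1, 8, 18, 8] -> [1, 8] and [18, 8]
    Split: [1, 8] -> [1] and [8]
    Merge: [1] + [8] -> [1, 8]
    Split: [18, 8] -> [18] and [8]
    Merge: [18] + [8] -> [8, 18]
  Merge: [1, 8] + [8, 18] -> [1, 8, 8, 18]
  Split: [8, 30, 22, 14] -> [8, 30] and [22, 14]
    Split: [8, 30] -> [8] and [30]
    Merge: [8] + [30] -> [8, 30]
    Split: [22, 14] -> [22] and [14]
    Merge: [22] + [14] -> [14, 22]
  Merge: [8, 30] + [14, 22] -> [8, 14, 22, 30]
Merge: [1, 8, 8, 18] + [8, 14, 22, 30] -> [1, 8, 8, 8, 14, 18, 22, 30]

Final sorted array: [1, 8, 8, 8, 14, 18, 22, 30]

The merge sort proceeds by recursively splitting the array and merging sorted halves.
After all merges, the sorted array is [1, 8, 8, 8, 14, 18, 22, 30].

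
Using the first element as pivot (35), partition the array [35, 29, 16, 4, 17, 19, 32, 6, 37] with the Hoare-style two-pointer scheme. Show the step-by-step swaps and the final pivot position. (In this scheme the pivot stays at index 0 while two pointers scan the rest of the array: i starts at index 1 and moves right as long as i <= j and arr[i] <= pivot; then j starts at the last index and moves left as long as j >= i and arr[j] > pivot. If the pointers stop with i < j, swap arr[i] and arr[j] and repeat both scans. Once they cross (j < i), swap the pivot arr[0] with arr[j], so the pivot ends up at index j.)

Hoare-style two-pointer partition with pivot = 35:

Initial array: [35, 29, 16, 4, 17, 19, 32, 6, 37]

Pointers start at i = 1, j = 8.
i ends at 8, j ends at 7: the pointers have crossed (j < i), so scanning stops.

Swap pivot arr[0] with arr[7] to place pivot at position 7: [6, 29, 16, 4, 17, 19, 32, 35, 37]
Pivot position: 7

After partitioning with pivot 35, the array becomes [6, 29, 16, 4, 17, 19, 32, 35, 37]. The pivot is placed at index 7. All elements to the left of the pivot are <= 35, and all elements to the right are > 35.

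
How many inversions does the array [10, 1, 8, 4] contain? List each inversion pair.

Finding inversions in [10, 1, 8, 4]:

(0, 1): arr[0]=10 > arr[1]=1
(0, 2): arr[0]=10 > arr[2]=8
(0, 3): arr[0]=10 > arr[3]=4
(2, 3): arr[2]=8 > arr[3]=4

Total inversions: 4

The array has 4 inversion(s): (0,1), (0,2), (0,3), (2,3). Each pair (i,j) satisfies i < j and arr[i] > arr[j].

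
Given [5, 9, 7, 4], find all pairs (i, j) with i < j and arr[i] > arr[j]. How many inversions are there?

Finding inversions in [5, 9, 7, 4]:

(0, 3): arr[0]=5 > arr[3]=4
(1, 2): arr[1]=9 > arr[2]=7
(1, 3): arr[1]=9 > arr[3]=4
(2, 3): arr[2]=7 > arr[3]=4

Total inversions: 4

The array has 4 inversion(s): (0,3), (1,2), (1,3), (2,3). Each pair (i,j) satisfies i < j and arr[i] > arr[j].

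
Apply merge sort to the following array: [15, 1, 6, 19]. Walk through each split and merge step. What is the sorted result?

Merge sort trace:

Split: [15, 1, 6, 19] -> [15, 1] and [6, 19]
  Split: [15, 1] -> [15] and [1]
  Merge: [15] + [1] -> [1, 15]
  Split: [6, 19] -> [6] and [19]
  Merge: [6] + [19] -> [6, 19]
Merge: [1, 15] + [6, 19] -> [1, 6, 15, 19]

Final sorted array: [1, 6, 15, 19]

The merge sort proceeds by recursively splitting the array and merging sorted halves.
After all merges, the sorted array is [1, 6, 15, 19].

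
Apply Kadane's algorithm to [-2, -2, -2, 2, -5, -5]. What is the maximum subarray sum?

Using Kadane's algorithm on [-2, -2, -2, 2, -5, -5]:

Scanning through the array:
Position 1 (value -2): max_ending_here = -2, max_so_far = -2
Position 2 (value -2): max_ending_here = -2, max_so_far = -2
Position 3 (value 2): max_ending_here = 2, max_so_far = 2
Position 4 (value -5): max_ending_here = -3, max_so_far = 2
Position 5 (value -5): max_ending_here = -5, max_so_far = 2

Maximum subarray: [2]
Maximum sum: 2

The maximum subarray is [2] with sum 2. This subarray runs from index 3 to index 3.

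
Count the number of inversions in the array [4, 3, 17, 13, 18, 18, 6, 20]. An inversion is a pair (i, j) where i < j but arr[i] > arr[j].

Finding inversions in [4, 3, 17, 13, 18, 18, 6, 20]:

(0, 1): arr[0]=4 > arr[1]=3
(2, 3): arr[2]=17 > arr[3]=13
(2, 6): arr[2]=17 > arr[6]=6
(3, 6): arr[3]=13 > arr[6]=6
(4, 6): arr[4]=18 > arr[6]=6
(5, 6): arr[5]=18 > arr[6]=6

Total inversions: 6

The array has 6 inversion(s): (0,1), (2,3), (2,6), (3,6), (4,6), (5,6). Each pair (i,j) satisfies i < j and arr[i] > arr[j].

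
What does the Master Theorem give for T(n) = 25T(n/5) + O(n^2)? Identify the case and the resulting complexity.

Master Theorem for T(n) = 25T(n/5) + O(n^2):

a = 25, b = 5, c = 2
log_b(a) = log_5(25) = 2.0000

Case 2: c = 2 = log_5(25) = 2.0000
T(n) = O(n^2 log n) = O(n^2 log n)

For T(n) = 25T(n/5) + O(n^2): log_5(25) = 2.0000. This is Case 2 of the Master Theorem (c = log_b(a), equal work at all levels), giving O(n^2 log n).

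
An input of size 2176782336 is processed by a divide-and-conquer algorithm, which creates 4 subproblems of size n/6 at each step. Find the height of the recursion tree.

For divide and conquer with division factor 6:

Problem sizes at each level:
Level 0: 2176782336
Level 1: 362797056
Level 2: 60466176
Level 3: 10077696
Level 4: 1679616
Level 5: 279936
Level 6: 46656
Level 7: 7776
Level 8: 1296
Level 9: 216
Level 10: 36
Level 11: 6
Level 12: 1

The root is level 0 and the size-1 base case is level 12 (the tree spans levels 0 through 12, i.e. 13 levels counting the root), so the depth is the number of divisions: log_6(2176782336) = 12

The recursion tree depth is log_6(2176782336) = 12. At each level, the problem size is divided by 6, so it takes 12 divisions to reduce to a base case of size 1. The algorithm makes 4 recursive calls at each level.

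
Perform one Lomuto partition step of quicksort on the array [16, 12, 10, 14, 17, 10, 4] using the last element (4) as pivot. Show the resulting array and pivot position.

Lomuto partition with pivot = 4:

Initial array: [16, 12, 10, 14, 17, 10, 4]

arr[0]=16 > 4: no swap
arr[1]=12 > 4: no swap
arr[2]=10 > 4: no swap
arr[3]=14 > 4: no swap
arr[4]=17 > 4: no swap
arr[5]=10 > 4: no swap

Place pivot at position 0: [4, 12, 10, 14, 17, 10, 16]
Pivot position: 0

After partitioning with pivot 4, the array becomes [4, 12, 10, 14, 17, 10, 16]. The pivot is placed at index 0. All elements to the left of the pivot are <= 4, and all elements to the right are > 4.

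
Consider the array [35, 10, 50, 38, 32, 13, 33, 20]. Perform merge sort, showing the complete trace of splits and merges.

Merge sort trace:

Split: [35, 10, 50, 38, 32, 13, 33, 20] -> [35, 10, 50, 38] and [32, 13, 33, 20]
  Split: [35, 10, 50, 38] -> [35, 10] and [50, 38]
    Split: [35, 10] -> [35] and [10]
    Merge: [35] + [10] -> [10, 35]
    Split: [50, 38] -> [50] and [38]
    Merge: [50] + [38] -> [38, 50]
  Merge: [10, 35] + [38, 50] -> [10, 35, 38, 50]
  Split: [32, 13, 33, 20] -> [32, 13] and [33, 20]
    Split: [32, 13] -> [32] and [13]
    Merge: [32] + [13] -> [13, 32]
    Split: [33, 20] -> [33] and [20]
    Merge: [33] + [20] -> [20, 33]
  Merge: [13, 32] + [20, 33] -> [13, 20, 32, 33]
Merge: [10, 35, 38, 50] + [13, 20, 32, 33] -> [10, 13, 20, 32, 33, 35, 38, 50]

Final sorted array: [10, 13, 20, 32, 33, 35, 38, 50]

The merge sort proceeds by recursively splitting the array and merging sorted halves.
After all merges, the sorted array is [10, 13, 20, 32, 33, 35, 38, 50].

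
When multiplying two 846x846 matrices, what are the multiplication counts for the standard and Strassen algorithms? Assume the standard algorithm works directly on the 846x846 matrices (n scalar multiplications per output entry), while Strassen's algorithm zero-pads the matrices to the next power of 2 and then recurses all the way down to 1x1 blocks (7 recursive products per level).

Matrix multiplication for 846x846 matrices:

Strassen's algorithm requires power-of-2 dimensions. Pad 846x846 to 1024x1024 (next power of 2).

Standard algorithm: 846^3 = 605495736 multiplications
Strassen's algorithm: 7^(log2(1024)) = 7^10 = 282475249 multiplications
Savings: 605495736 - 282475249 = 323020487 multiplications

Standard: 605495736 multiplications (846^3). Strassen: 282475249 multiplications (7^10, after padding to 1024x1024). Strassen reduces 8 recursive multiplications to 7 at each level.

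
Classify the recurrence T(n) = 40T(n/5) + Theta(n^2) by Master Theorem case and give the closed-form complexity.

Master Theorem for T(n) = 40T(n/5) + O(n^2):

a = 40, b = 5, c = 2
log_b(a) = log_5(40) = 2.2920

Case 1: c = 2 < log_5(40) = 2.2920
T(n) = O(n^(log_5 40))

For T(n) = 40T(n/5) + O(n^2): log_5(40) = 2.2920. This is Case 1 of the Master Theorem (c < log_b(a), work dominated by leaves), giving O(n^(log_5 40)).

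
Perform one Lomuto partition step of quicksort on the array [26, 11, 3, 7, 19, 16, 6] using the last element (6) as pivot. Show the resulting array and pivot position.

Lomuto partition with pivot = 6:

Initial array: [26, 11, 3, 7, 19, 16, 6]

arr[0]=26 > 6: no swap
arr[1]=11 > 6: no swap
arr[2]=3 <= 6: swap with position 0, array becomes [3, 11, 26, 7, 19, 16, 6]
arr[3]=7 > 6: no swap
arr[4]=19 > 6: no swap
arr[5]=16 > 6: no swap

Place pivot at position 1: [3, 6, 26, 7, 19, 16, 11]
Pivot position: 1

After partitioning with pivot 6, the array becomes [3, 6, 26, 7, 19, 16, 11]. The pivot is placed at index 1. All elements to the left of the pivot are <= 6, and all elements to the right are > 6.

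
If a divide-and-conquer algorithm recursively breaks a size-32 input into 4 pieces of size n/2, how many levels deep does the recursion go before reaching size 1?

For divide and conquer with division factor 2:

Problem sizes at each level:
Level 0: 32
Level 1: 16
Level 2: 8
Level 3: 4
Level 4: 2
Level 5: 1

The root is level 0 and the size-1 base case is level 5 (the tree spans levels 0 through 5, i.e. 6 levels counting the root), so the depth is the number of divisions: log_2(32) = 5

The recursion tree depth is log_2(32) = 5. At each level, the problem size is divided by 2, so it takes 5 divisions to reduce to a base case of size 1. The algorithm makes 4 recursive calls at each level.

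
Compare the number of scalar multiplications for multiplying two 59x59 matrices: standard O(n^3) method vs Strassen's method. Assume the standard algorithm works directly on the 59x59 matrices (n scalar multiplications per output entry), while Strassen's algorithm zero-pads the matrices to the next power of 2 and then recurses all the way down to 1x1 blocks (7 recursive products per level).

Matrix multiplication for 59x59 matrices:

Strassen's algorithm requires power-of-2 dimensions. Pad 59x59 to 64x64 (next power of 2).

Standard algorithm: 59^3 = 205379 multiplications
Strassen's algorithm: 7^(log2(64)) = 7^6 = 117649 multiplications
Savings: 205379 - 117649 = 87730 multiplications

Standard: 205379 multiplications (59^3). Strassen: 117649 multiplications (7^6, after padding to 64x64). Strassen reduces 8 recursive multiplications to 7 at each level.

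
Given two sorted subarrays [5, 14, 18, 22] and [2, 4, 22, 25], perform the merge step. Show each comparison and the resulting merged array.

Merging process:

Compare 5 vs 2: take 2 from right. Merged: [2]
Compare 5 vs 4: take 4 from right. Merged: [2, 4]
Compare 5 vs 22: take 5 from left. Merged: [2, 4, 5]
Compare 14 vs 22: take 14 from left. Merged: [2, 4, 5, 14]
Compare 18 vs 22: take 18 from left. Merged: [2, 4, 5, 14, 18]
Compare 22 vs 22: take 22 from left. Merged: [2, 4, 5, 14, 18, 22]
Append remaining from right: [22, 25]. Merged: [2, 4, 5, 14, 18, 22, 22, 25]

Final merged array: [2, 4, 5, 14, 18, 22, 22, 25]
Total comparisons: 6

The merged array is [2, 4, 5, 14, 18, 22, 22, 25], requiring 6 comparisons. The merge step runs in O(n) time where n is the total number of elements.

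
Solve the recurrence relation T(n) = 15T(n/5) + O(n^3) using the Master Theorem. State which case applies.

Master Theorem for T(n) = 15T(n/5) + O(n^3):

a = 15, b = 5, c = 3
log_b(a) = log_5(15) = 1.6826

Case 3: c = 3 > log_5(15) = 1.6826
T(n) = O(n^3) = O(n^3)

For T(n) = 15T(n/5) + O(n^3): log_5(15) = 1.6826. This is Case 3 of the Master Theorem (c > log_b(a), work dominated by root), giving O(n^3).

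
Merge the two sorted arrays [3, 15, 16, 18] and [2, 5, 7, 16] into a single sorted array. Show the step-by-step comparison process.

Merging process:

Compare 3 vs 2: take 2 from right. Merged: [2]
Compare 3 vs 5: take 3 from left. Merged: [2, 3]
Compare 15 vs 5: take 5 from right. Merged: [2, 3, 5]
Compare 15 vs 7: take 7 from right. Merged: [2, 3, 5, 7]
Compare 15 vs 16: take 15 from left. Merged: [2, 3, 5, 7, 15]
Compare 16 vs 16: take 16 from left. Merged: [2, 3, 5, 7, 15, 16]
Compare 18 vs 16: take 16 from right. Merged: [2, 3, 5, 7, 15, 16, 16]
Append remaining from left: [18]. Merged: [2, 3, 5, 7, 15, 16, 16, 18]

Final merged array: [2, 3, 5, 7, 15, 16, 16, 18]
Total comparisons: 7

The merged array is [2, 3, 5, 7, 15, 16, 16, 18], requiring 7 comparisons. The merge step runs in O(n) time where n is the total number of elements.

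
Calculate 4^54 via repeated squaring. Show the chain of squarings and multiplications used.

Computing 4^54 by squaring (build up from 4^1; each line after the first costs one multiplication):

4^1 = 4
4^2 = (4^1)^2 = 4^2 = 16
4^3 = 4 * 4^2 = 4 * 16 = 64
4^6 = (4^3)^2 = 64^2 = 4096
4^12 = (4^6)^2 = 4096^2 = 16777216
4^13 = 4 * 4^12 = 4 * 16777216 = 67108864
4^26 = (4^13)^2 = 67108864^2 = 4503599627370496
4^27 = 4 * 4^26 = 4 * 4503599627370496 = 18014398509481984
4^54 = (4^27)^2 = 18014398509481984^2 = 324518553658426726783156020576256

Result: 324518553658426726783156020576256
Multiplications needed: 8 (8 lines after 4^1)

4^54 = 324518553658426726783156020576256. Using exponentiation by squaring, this requires 8 multiplications. The key idea: if the exponent is even, square the half-power; if odd, multiply by the base once.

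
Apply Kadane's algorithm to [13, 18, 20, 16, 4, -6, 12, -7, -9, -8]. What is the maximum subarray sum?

Using Kadane's algorithm on [13, 18, 20, 16, 4, -6, 12, -7, -9, -8]:

Scanning through the array:
Position 1 (value 18): max_ending_here = 31, max_so_far = 31
Position 2 (value 20): max_ending_here = 51, max_so_far = 51
Position 3 (value 16): max_ending_here = 67, max_so_far = 67
Position 4 (value 4): max_ending_here = 71, max_so_far = 71
Position 5 (value -6): max_ending_here = 65, max_so_far = 71
Position 6 (value 12): max_ending_here = 77, max_so_far = 77
Position 7 (value -7): max_ending_here = 70, max_so_far = 77
Position 8 (value -9): max_ending_here = 61, max_so_far = 77
Position 9 (value -8): max_ending_here = 53, max_so_far = 77

Maximum subarray: [13, 18, 20, 16, 4, -6, 12]
Maximum sum: 77

The maximum subarray is [13, 18, 20, 16, 4, -6, 12] with sum 77. This subarray runs from index 0 to index 6.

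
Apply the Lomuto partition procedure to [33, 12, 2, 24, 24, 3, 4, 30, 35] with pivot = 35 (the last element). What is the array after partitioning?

Lomuto partition with pivot = 35:

Initial array: [33, 12, 2, 24, 24, 3, 4, 30, 35]

arr[0]=33 <= 35: swap with position 0, array becomes [33, 12, 2, 24, 24, 3, 4, 30, 35]
arr[1]=12 <= 35: swap with position 1, array becomes [33, 12, 2, 24, 24, 3, 4, 30, 35]
arr[2]=2 <= 35: swap with position 2, array becomes [33, 12, 2, 24, 24, 3, 4, 30, 35]
arr[3]=24 <= 35: swap with position 3, array becomes [33, 12, 2, 24, 24, 3, 4, 30, 35]
arr[4]=24 <= 35: swap with position 4, array becomes [33, 12, 2, 24, 24, 3, 4, 30, 35]
arr[5]=3 <= 35: swap with position 5, array becomes [33, 12, 2, 24, 24, 3, 4, 30, 35]
arr[6]=4 <= 35: swap with position 6, array becomes [33, 12, 2, 24, 24, 3, 4, 30, 35]
arr[7]=30 <= 35: swap with position 7, array becomes [33, 12, 2, 24, 24, 3, 4, 30, 35]

Place pivot at position 8: [33, 12, 2, 24, 24, 3, 4, 30, 35]
Pivot position: 8

After partitioning with pivot 35, the array becomes [33, 12, 2, 24, 24, 3, 4, 30, 35]. The pivot is placed at index 8. All elements to the left of the pivot are <= 35, and all elements to the right are > 35.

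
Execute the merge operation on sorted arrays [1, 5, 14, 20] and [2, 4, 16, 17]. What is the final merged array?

Merging process:

Compare 1 vs 2: take 1 from left. Merged: [1]
Compare 5 vs 2: take 2 from right. Merged: [1, 2]
Compare 5 vs 4: take 4 from right. Merged: [1, 2, 4]
Compare 5 vs 16: take 5 from left. Merged: [1, 2, 4, 5]
Compare 14 vs 16: take 14 from left. Merged: [1, 2, 4, 5, 14]
Compare 20 vs 16: take 16 from right. Merged: [1, 2, 4, 5, 14, 16]
Compare 20 vs 17: take 17 from right. Merged: [1, 2, 4, 5, 14, 16, 17]
Append remaining from left: [20]. Merged: [1, 2, 4, 5, 14, 16, 17, 20]

Final merged array: [1, 2, 4, 5, 14, 16, 17, 20]
Total comparisons: 7

The merged array is [1, 2, 4, 5, 14, 16, 17, 20], requiring 7 comparisons. The merge step runs in O(n) time where n is the total number of elements.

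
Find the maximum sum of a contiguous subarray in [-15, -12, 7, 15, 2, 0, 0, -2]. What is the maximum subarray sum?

Using Kadane's algorithm on [-15, -12, 7, 15, 2, 0, 0, -2]:

Scanning through the array:
Position 1 (value -12): max_ending_here = -12, max_so_far = -12
Position 2 (value 7): max_ending_here = 7, max_so_far = 7
Position 3 (value 15): max_ending_here = 22, max_so_far = 22
Position 4 (value 2): max_ending_here = 24, max_so_far = 24
Position 5 (value 0): max_ending_here = 24, max_so_far = 24
Position 6 (value 0): max_ending_here = 24, max_so_far = 24
Position 7 (value -2): max_ending_here = 22, max_so_far = 24

Maximum subarray: [7, 15, 2]
Maximum sum: 24

The maximum subarray is [7, 15, 2] with sum 24. This subarray runs from index 2 to index 4.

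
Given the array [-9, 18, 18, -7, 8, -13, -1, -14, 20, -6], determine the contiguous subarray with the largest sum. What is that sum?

Using Kadane's algorithm on [-9, 18, 18, -7, 8, -13, -1, -14, 20, -6]:

Scanning through the array:
Position 1 (value 18): max_ending_here = 18, max_so_far = 18
Position 2 (value 18): max_ending_here = 36, max_so_far = 36
Position 3 (value -7): max_ending_here = 29, max_so_far = 36
Position 4 (value 8): max_ending_here = 37, max_so_far = 37
Position 5 (value -13): max_ending_here = 24, max_so_far = 37
Position 6 (value -1): max_ending_here = 23, max_so_far = 37
Position 7 (value -14): max_ending_here = 9, max_so_far = 37
Position 8 (value 20): max_ending_here = 29, max_so_far = 37
Position 9 (value -6): max_ending_here = 23, max_so_far = 37

Maximum subarray: [18, 18, -7, 8]
Maximum sum: 37

The maximum subarray is [18, 18, -7, 8] with sum 37. This subarray runs from index 1 to index 4.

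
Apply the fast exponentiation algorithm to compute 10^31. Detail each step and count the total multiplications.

Computing 10^31 by squaring (build up from 10^1; each line after the first costs one multiplication):

10^1 = 10
10^2 = (10^1)^2 = 10^2 = 100
10^3 = 10 * 10^2 = 10 * 100 = 1000
10^6 = (10^3)^2 = 1000^2 = 1000000
10^7 = 10 * 10^6 = 10 * 1000000 = 10000000
10^14 = (10^7)^2 = 10000000^2 = 100000000000000
10^15 = 10 * 10^14 = 10 * 100000000000000 = 1000000000000000
10^30 = (10^15)^2 = 1000000000000000^2 = 1000000000000000000000000000000
10^31 = 10 * 10^30 = 10 * 1000000000000000000000000000000 = 10000000000000000000000000000000

Result: 10000000000000000000000000000000
Multiplications needed: 8 (8 lines after 10^1)

10^31 = 10000000000000000000000000000000. Using exponentiation by squaring, this requires 8 multiplications. The key idea: if the exponent is even, square the half-power; if odd, multiply by the base once.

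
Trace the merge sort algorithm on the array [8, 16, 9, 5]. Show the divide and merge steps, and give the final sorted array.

Merge sort trace:

Split: [8, 16, 9, 5] -> [8, 16] and [9, 5]
  Split: [8, 16] -> [8] and [16]
  Merge: [8] + [16] -> [8, 16]
  Split: [9, 5] -> [9] and [5]
  Merge: [9] + [5] -> [5, 9]
Merge: [8, 16] + [5, 9] -> [5, 8, 9, 16]

Final sorted array: [5, 8, 9, 16]

The merge sort proceeds by recursively splitting the array and merging sorted halves.
After all merges, the sorted array is [5, 8, 9, 16].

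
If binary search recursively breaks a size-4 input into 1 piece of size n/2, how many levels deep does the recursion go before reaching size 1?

For divide and conquer with division factor 2:

Problem sizes at each level:
Level 0: 4
Level 1: 2
Level 2: 1

The root is level 0 and the size-1 base case is level 2 (the tree spans levels 0 through 2, i.e. 3 levels counting the root), so the depth is the number of divisions: log_2(4) = 2

The recursion tree depth is log_2(4) = 2. At each level, the problem size is divided by 2, so it takes 2 divisions to reduce to a base case of size 1. The algorithm makes 1 recursive call at each level.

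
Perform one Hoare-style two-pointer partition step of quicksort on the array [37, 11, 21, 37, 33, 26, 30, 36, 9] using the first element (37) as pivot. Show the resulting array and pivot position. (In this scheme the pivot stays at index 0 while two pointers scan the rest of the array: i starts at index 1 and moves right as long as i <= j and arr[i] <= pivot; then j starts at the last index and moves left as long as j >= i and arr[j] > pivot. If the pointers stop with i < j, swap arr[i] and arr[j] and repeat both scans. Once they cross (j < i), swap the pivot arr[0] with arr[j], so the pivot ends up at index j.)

Hoare-style two-pointer partition with pivot = 37:

Initial array: [37, 11, 21, 37, 33, 26, 30, 36, 9]

Pointers start at i = 1, j = 8.
i ends at 9, j ends at 8: the pointers have crossed (j < i), so scanning stops.

Swap pivot arr[0] with arr[8] to place pivot at position 8: [9, 11, 21, 37, 33, 26, 30, 36, 37]
Pivot position: 8

After partitioning with pivot 37, the array becomes [9, 11, 21, 37, 33, 26, 30, 36, 37]. The pivot is placed at index 8. All elements to the left of the pivot are <= 37, and all elements to the right are > 37.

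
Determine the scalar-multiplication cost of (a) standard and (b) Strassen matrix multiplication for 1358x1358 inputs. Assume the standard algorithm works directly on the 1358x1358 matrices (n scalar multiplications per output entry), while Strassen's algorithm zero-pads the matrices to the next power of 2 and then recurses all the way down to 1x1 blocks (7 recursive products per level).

Matrix multiplication for 1358x1358 matrices:

Strassen's algorithm requires power-of-2 dimensions. Pad 1358x1358 to 2048x2048 (next power of 2).

Standard algorithm: 1358^3 = 2504374712 multiplications
Strassen's algorithm: 7^(log2(2048)) = 7^11 = 1977326743 multiplications
Savings: 2504374712 - 1977326743 = 527047969 multiplications

Standard: 2504374712 multiplications (1358^3). Strassen: 1977326743 multiplications (7^11, after padding to 2048x2048). Strassen reduces 8 recursive multiplications to 7 at each level.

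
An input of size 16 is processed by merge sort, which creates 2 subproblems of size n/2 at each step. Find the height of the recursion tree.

For divide and conquer with division factor 2:

Problem sizes at each level:
Level 0: 16
Level 1: 8
Level 2: 4
Level 3: 2
Level 4: 1

The root is level 0 and the size-1 base case is level 4 (the tree spans levels 0 through 4, i.e. 5 levels counting the root), so the depth is the number of divisions: log_2(16) = 4

The recursion tree depth is log_2(16) = 4. At each level, the problem size is divided by 2, so it takes 4 divisions to reduce to a base case of size 1. The algorithm makes 2 recursive calls at each level.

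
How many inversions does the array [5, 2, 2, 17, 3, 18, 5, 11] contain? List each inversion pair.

Finding inversions in [5, 2, 2, 17, 3, 18, 5, 11]:

(0, 1): arr[0]=5 > arr[1]=2
(0, 2): arr[0]=5 > arr[2]=2
(0, 4): arr[0]=5 > arr[4]=3
(3, 4): arr[3]=17 > arr[4]=3
(3, 6): arr[3]=17 > arr[6]=5
(3, 7): arr[3]=17 > arr[7]=11
(5, 6): arr[5]=18 > arr[6]=5
(5, 7): arr[5]=18 > arr[7]=11

Total inversions: 8

The array has 8 inversion(s): (0,1), (0,2), (0,4), (3,4), (3,6), (3,7), (5,6), (5,7). Each pair (i,j) satisfies i < j and arr[i] > arr[j].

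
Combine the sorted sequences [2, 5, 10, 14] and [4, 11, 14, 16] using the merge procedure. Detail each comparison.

Merging process:

Compare 2 vs 4: take 2 from left. Merged: [2]
Compare 5 vs 4: take 4 from right. Merged: [2, 4]
Compare 5 vs 11: take 5 from left. Merged: [2, 4, 5]
Compare 10 vs 11: take 10 from left. Merged: [2, 4, 5, 10]
Compare 14 vs 11: take 11 from right. Merged: [2, 4, 5, 10, 11]
Compare 14 vs 14: take 14 from left. Merged: [2, 4, 5, 10, 11, 14]
Append remaining from right: [14, 16]. Merged: [2, 4, 5, 10, 11, 14, 14, 16]

Final merged array: [2, 4, 5, 10, 11, 14, 14, 16]
Total comparisons: 6

The merged array is [2, 4, 5, 10, 11, 14, 14, 16], requiring 6 comparisons. The merge step runs in O(n) time where n is the total number of elements.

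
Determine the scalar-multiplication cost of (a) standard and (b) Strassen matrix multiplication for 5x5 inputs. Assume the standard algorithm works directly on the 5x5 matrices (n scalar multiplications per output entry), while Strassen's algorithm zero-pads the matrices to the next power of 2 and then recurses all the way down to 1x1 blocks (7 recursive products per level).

Matrix multiplication for 5x5 matrices:

Strassen's algorithm requires power-of-2 dimensions. Pad 5x5 to 8x8 (next power of 2).

Standard algorithm: 5^3 = 125 multiplications
Strassen's algorithm: 7^(log2(8)) = 7^3 = 343 multiplications
Difference: 125 - 343 = -218 (Strassen uses MORE here due to padding overhead — for small or just-over-power-of-2 n, padding can outweigh the per-level savings)

Standard: 125 multiplications (5^3). Strassen: 343 multiplications (7^3, after padding to 8x8). Strassen reduces 8 recursive multiplications to 7 at each level.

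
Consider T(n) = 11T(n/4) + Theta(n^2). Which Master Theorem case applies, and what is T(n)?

Master Theorem for T(n) = 11T(n/4) + O(n^2):

a = 11, b = 4, c = 2
log_b(a) = log_4(11) = 1.7297

Case 3: c = 2 > log_4(11) = 1.7297
T(n) = O(n^2) = O(n^2)

For T(n) = 11T(n/4) + O(n^2): log_4(11) = 1.7297. This is Case 3 of the Master Theorem (c > log_b(a), work dominated by root), giving O(n^2).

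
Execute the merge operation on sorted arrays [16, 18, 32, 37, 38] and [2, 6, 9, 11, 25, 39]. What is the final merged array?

Merging process:

Compare 16 vs 2: take 2 from right. Merged: [2]
Compare 16 vs 6: take 6 from right. Merged: [2, 6]
Compare 16 vs 9: take 9 from right. Merged: [2, 6, 9]
Compare 16 vs 11: take 11 from right. Merged: [2, 6, 9, 11]
Compare 16 vs 25: take 16 from left. Merged: [2, 6, 9, 11, 16]
Compare 18 vs 25: take 18 from left. Merged: [2, 6, 9, 11, 16, 18]
Compare 32 vs 25: take 25 from right. Merged: [2, 6, 9, 11, 16, 18, 25]
Compare 32 vs 39: take 32 from left. Merged: [2, 6, 9, 11, 16, 18, 25, 32]
Compare 37 vs 39: take 37 from left. Merged: [2, 6, 9, 11, 16, 18, 25, 32, 37]
Compare 38 vs 39: take 38 from left. Merged: [2, 6, 9, 11, 16, 18, 25, 32, 37, 38]
Append remaining from right: [39]. Merged: [2, 6, 9, 11, 16, 18, 25, 32, 37, 38, 39]

Final merged array: [2, 6, 9, 11, 16, 18, 25, 32, 37, 38, 39]
Total comparisons: 10

The merged array is [2, 6, 9, 11, 16, 18, 25, 32, 37, 38, 39], requiring 10 comparisons. The merge step runs in O(n) time where n is the total number of elements.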